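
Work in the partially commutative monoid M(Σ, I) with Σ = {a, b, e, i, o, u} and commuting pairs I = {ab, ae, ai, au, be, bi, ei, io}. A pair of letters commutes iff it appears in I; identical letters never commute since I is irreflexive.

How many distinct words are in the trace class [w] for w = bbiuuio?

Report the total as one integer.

6

drop 0:b onto floor
drop 1:b onto {0:b}
drop 2:i onto floor
drop 3:u onto {1:b, 2:i}
drop 4:u onto {3:u}
drop 5:i onto {4:u}
drop 6:o onto {4:u}
ground layer = {0:b, 2:i}
drop-orders for the pieces not yet dropped (sum over which currently-grounded one goes next):
  1 to go: {5} 1  {6} 1
  2 to go: {5,6} 2
  3 to go: {4,5,6} 2
  4 to go: {3,4,5,6} 2
  5 to go: {1,3,4,5,6} 2  {2,3,4,5,6} 2
  if 0:b drops first: 4 orders
  if 2:i drops first: 2 orders
heap linearizations: 6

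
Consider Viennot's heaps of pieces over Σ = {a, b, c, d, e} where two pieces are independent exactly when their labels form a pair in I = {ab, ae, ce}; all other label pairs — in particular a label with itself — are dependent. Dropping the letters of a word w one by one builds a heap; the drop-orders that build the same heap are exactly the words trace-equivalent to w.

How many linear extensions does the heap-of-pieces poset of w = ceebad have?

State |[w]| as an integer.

0(c) covers ∅
1(e) covers ∅
2(e) covers 1:e
3(b) covers 0:c, 2:e
4(a) covers 0:c
5(d) covers 3:b, 4:a
floor of heap: 0:c, 1:e
completions by unplaced set U, small U first (add the entries for U minus each lowest piece of U):
  |U|=1: {5}:1
  |U|=2: {3,5}:1  {4,5}:1
  |U|=3: {2,3,5}:1  {3,4,5}:2
  |U|=4: {0,3,4,5}:2  {1,2,3,5}:1  {2,3,4,5}:3
  start at 0(c): 4
  start at 1(e): 5
sum over floor = 9

9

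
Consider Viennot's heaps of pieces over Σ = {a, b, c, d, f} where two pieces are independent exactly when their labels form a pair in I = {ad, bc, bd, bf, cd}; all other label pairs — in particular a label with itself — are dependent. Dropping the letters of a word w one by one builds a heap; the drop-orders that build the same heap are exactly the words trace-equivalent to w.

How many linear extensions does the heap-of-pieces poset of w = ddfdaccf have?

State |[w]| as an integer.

0(d) covers ∅
1(d) covers 0:d
2(f) covers 1:d
3(d) covers 2:f
4(a) covers 2:f
5(c) covers 4:a
6(c) covers 5:c
7(f) covers 3:d, 6:c
floor of heap: 0:d
completions by unplaced set U, small U first (add the entries for U minus each lowest piece of U):
  |U|=1: {7}:1
  |U|=2: {3,7}:1  {6,7}:1
  |U|=3: {3,6,7}:2  {5,6,7}:1
  |U|=4: {3,5,6,7}:3  {4,5,6,7}:1
  |U|=5: {3,4,5,6,7}:4
  |U|=6: {2,3,4,5,6,7}:4
  start at 0(d): 4

4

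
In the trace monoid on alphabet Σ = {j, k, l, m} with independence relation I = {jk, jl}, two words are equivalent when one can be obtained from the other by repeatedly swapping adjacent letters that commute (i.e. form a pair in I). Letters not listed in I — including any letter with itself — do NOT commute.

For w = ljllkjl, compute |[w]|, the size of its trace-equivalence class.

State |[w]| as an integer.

#0=l has no predecessor
#1=j has no predecessor
#2=l depends on [0:l]
#3=l depends on [2:l]
#4=k depends on [3:l]
#5=j depends on [1:j]
#6=l depends on [4:k]
sources: [0:l, 1:j]
N(rest) = Σ N(rest − s) over sources s of rest; N(one piece) = 1:
  size 1 → [5]=1  [6]=1
  size 2 → [1,5]=1  [4,6]=1  [5,6]=2
  size 3 → [1,5,6]=3  [3,4,6]=1  [4,5,6]=3
  size 4 → [1,4,5,6]=6  [2,3,4,6]=1  [3,4,5,6]=4
  size 5 → [0,2,3,4,6]=1  [1,3,4,5,6]=10  [2,3,4,5,6]=5
  first=0(l) contributes 15
  first=1(j) contributes 6
|[w]| = 21

21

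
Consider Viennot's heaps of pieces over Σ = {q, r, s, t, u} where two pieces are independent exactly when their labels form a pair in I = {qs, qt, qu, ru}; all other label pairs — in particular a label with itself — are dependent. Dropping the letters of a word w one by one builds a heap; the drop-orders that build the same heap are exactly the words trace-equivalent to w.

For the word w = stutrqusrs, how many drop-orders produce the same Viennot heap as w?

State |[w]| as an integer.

5

piece 0:s — minimal
piece 1:t rests on {0:s}
piece 2:u rests on {1:t}
piece 3:t rests on {2:u}
piece 4:r rests on {3:t}
piece 5:q rests on {4:r}
piece 6:u rests on {3:t}
piece 7:s rests on {4:r, 6:u}
piece 8:r rests on {5:q, 7:s}
piece 9:s rests on {8:r}
minimal pieces: {0:s}
ways to finish when only these pieces remain (= sum over removing one remaining piece with nothing left below it):
  1 left: {9}→1
  2 left: {8,9}→1
  3 left: {5,8,9}→1  {7,8,9}→1
  4 left: {5,7,8,9}→2  {6,7,8,9}→1
  5 left: {4,5,7,8,9}→2  {5,6,7,8,9}→3
  6 left: {4,5,6,7,8,9}→5
  7 left: {3,4,5,6,7,8,9}→5
  8 left: {2,3,4,5,6,7,8,9}→5
  placing 0:s first → 5 extensions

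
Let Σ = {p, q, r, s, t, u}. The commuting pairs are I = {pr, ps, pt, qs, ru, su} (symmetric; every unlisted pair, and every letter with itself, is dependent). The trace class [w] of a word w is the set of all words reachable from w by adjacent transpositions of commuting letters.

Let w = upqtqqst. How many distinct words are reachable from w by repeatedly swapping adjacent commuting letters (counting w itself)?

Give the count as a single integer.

0(u) covers ∅
1(p) covers 0:u
2(q) covers 1:p
3(t) covers 2:q
4(q) covers 3:t
5(q) covers 4:q
6(s) covers 3:t
7(t) covers 5:q, 6:s
floor of heap: 0:u
completions by unplaced set U, small U first (add the entries for U minus each lowest piece of U):
  |U|=1: {7}:1
  |U|=2: {5,7}:1  {6,7}:1
  |U|=3: {4,5,7}:1  {5,6,7}:2
  |U|=4: {4,5,6,7}:3
  |U|=5: {3,4,5,6,7}:3
  |U|=6: {2,3,4,5,6,7}:3
  start at 0(u): 3

3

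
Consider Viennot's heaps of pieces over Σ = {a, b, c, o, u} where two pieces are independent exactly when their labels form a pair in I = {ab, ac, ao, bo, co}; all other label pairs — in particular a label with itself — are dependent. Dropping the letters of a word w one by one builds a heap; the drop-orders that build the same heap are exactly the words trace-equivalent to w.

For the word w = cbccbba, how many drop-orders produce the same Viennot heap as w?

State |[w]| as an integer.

7

drop 0:c onto floor
drop 1:b onto {0:c}
drop 2:c onto {1:b}
drop 3:c onto {2:c}
drop 4:b onto {3:c}
drop 5:b onto {4:b}
drop 6:a onto floor
ground layer = {0:c, 6:a}
drop-orders for the pieces not yet dropped (sum over which currently-grounded one goes next):
  1 to go: {5} 1  {6} 1
  2 to go: {4,5} 1  {5,6} 2
  3 to go: {3,4,5} 1  {4,5,6} 3
  4 to go: {2,3,4,5} 1  {3,4,5,6} 4
  5 to go: {1,2,3,4,5} 1  {2,3,4,5,6} 5
  if 0:c drops first: 6 orders
  if 6:a drops first: 1 orders
heap linearizations: 7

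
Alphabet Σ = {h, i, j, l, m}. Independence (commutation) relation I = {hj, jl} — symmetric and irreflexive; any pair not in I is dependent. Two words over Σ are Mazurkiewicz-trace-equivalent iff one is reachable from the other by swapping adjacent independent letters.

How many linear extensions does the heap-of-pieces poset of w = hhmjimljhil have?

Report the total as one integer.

#0=h has no predecessor
#1=h depends on [0:h]
#2=m depends on [1:h]
#3=j depends on [2:m]
#4=i depends on [3:j]
#5=m depends on [4:i]
#6=l depends on [5:m]
#7=j depends on [5:m]
#8=h depends on [6:l]
#9=i depends on [7:j, 8:h]
#10=l depends on [9:i]
sources: [0:h]
N(rest) = Σ N(rest − s) over sources s of rest; N(one piece) = 1:
  size 1 → [10]=1
  size 2 → [9,10]=1
  size 3 → [7,9,10]=1  [8,9,10]=1
  size 4 → [6,8,9,10]=1  [7,8,9,10]=2
  size 5 → [6,7,8,9,10]=3
  size 6 → [5,6,7,8,9,10]=3
  size 7 → [4,5,6,7,8,9,10]=3
  size 8 → [3,4,5,6,7,8,9,10]=3
  size 9 → [2,3,4,5,6,7,8,9,10]=3
  first=0(h) contributes 3

3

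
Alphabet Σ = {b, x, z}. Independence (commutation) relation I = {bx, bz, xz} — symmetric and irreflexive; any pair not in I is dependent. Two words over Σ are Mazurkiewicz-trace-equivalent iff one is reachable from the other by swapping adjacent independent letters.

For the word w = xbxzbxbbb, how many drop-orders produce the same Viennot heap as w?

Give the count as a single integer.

piece 0:x — minimal
piece 1:b — minimal
piece 2:x rests on {0:x}
piece 3:z — minimal
piece 4:b rests on {1:b}
piece 5:x rests on {2:x}
piece 6:b rests on {4:b}
piece 7:b rests on {6:b}
piece 8:b rests on {7:b}
minimal pieces: {0:x, 1:b, 3:z}
ways to finish when only these pieces remain (= sum over removing one remaining piece with nothing left below it):
  1 left: {3}→1  {5}→1  {8}→1
  2 left: {2,5}→1  {3,5}→2  {3,8}→2  {5,8}→2  {7,8}→1
  3 left: {0,2,5}→1  {2,3,5}→3  {2,5,8}→3  {3,5,8}→6  {3,7,8}→3  {5,7,8}→3  {6,7,8}→1
  4 left: {0,2,3,5}→4  {0,2,5,8}→4  {2,3,5,8}→12  {2,5,7,8}→6  {3,5,7,8}→12  {3,6,7,8}→4  {4,6,7,8}→1  {5,6,7,8}→4
  5 left: {0,2,3,5,8}→20  {0,2,5,7,8}→10  {1,4,6,7,8}→1  {2,3,5,7,8}→30  {2,5,6,7,8}→10  {3,4,6,7,8}→5  {3,5,6,7,8}→20  {4,5,6,7,8}→5
  6 left: {0,2,3,5,7,8}→60  {0,2,5,6,7,8}→20  {1,3,4,6,7,8}→6  {1,4,5,6,7,8}→6  {2,3,5,6,7,8}→60  {2,4,5,6,7,8}→15  {3,4,5,6,7,8}→30
  7 left: {0,2,3,5,6,7,8}→140  {0,2,4,5,6,7,8}→35  {1,2,4,5,6,7,8}→21  {1,3,4,5,6,7,8}→42  {2,3,4,5,6,7,8}→105
  placing 0:x first → 168 extensions
  placing 1:b first → 280 extensions
  placing 3:z first → 56 extensions
total linear extensions = 504

504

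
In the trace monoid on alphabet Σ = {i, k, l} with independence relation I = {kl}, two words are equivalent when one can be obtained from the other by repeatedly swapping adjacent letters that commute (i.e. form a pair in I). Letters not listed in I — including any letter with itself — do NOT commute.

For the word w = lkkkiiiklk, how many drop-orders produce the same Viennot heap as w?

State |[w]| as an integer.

#0=l has no predecessor
#1=k has no predecessor
#2=k depends on [1:k]
#3=k depends on [2:k]
#4=i depends on [0:l, 3:k]
#5=i depends on [4:i]
#6=i depends on [5:i]
#7=k depends on [6:i]
#8=l depends on [6:i]
#9=k depends on [7:k]
sources: [0:l, 1:k]
N(rest) = Σ N(rest − s) over sources s of rest; N(one piece) = 1:
  size 1 → [8]=1  [9]=1
  size 2 → [7,9]=1  [8,9]=2
  size 3 → [7,8,9]=3
  size 4 → [6,7,8,9]=3
  size 5 → [5,6,7,8,9]=3
  size 6 → [4,5,6,7,8,9]=3
  size 7 → [0,4,5,6,7,8,9]=3  [3,4,5,6,7,8,9]=3
  size 8 → [0,3,4,5,6,7,8,9]=6  [2,3,4,5,6,7,8,9]=3
  first=0(l) contributes 3
  first=1(k) contributes 9
|[w]| = 12

12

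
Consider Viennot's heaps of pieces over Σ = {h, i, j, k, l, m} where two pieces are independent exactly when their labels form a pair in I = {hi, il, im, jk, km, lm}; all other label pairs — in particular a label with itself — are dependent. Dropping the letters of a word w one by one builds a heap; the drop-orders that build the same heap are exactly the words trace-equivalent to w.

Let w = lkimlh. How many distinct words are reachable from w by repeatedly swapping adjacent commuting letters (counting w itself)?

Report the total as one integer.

piece 0:l — minimal
piece 1:k rests on {0:l}
piece 2:i rests on {1:k}
piece 3:m — minimal
piece 4:l rests on {1:k}
piece 5:h rests on {3:m, 4:l}
minimal pieces: {0:l, 3:m}
ways to finish when only these pieces remain (= sum over removing one remaining piece with nothing left below it):
  1 left: {2}→1  {5}→1
  2 left: {2,5}→2  {3,5}→1  {4,5}→1
  3 left: {2,3,5}→3  {2,4,5}→3  {3,4,5}→2
  4 left: {1,2,4,5}→3  {2,3,4,5}→8
  placing 0:l first → 11 extensions
  placing 3:m first → 3 extensions
total linear extensions = 14

14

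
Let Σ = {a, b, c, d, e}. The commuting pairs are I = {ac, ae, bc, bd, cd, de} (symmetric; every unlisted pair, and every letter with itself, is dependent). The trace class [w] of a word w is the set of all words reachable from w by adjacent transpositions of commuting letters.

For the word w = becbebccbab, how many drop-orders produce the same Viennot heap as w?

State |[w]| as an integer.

piece 0:b — minimal
piece 1:e rests on {0:b}
piece 2:c rests on {1:e}
piece 3:b rests on {1:e}
piece 4:e rests on {2:c, 3:b}
piece 5:b rests on {4:e}
piece 6:c rests on {4:e}
piece 7:c rests on {6:c}
piece 8:b rests on {5:b}
piece 9:a rests on {8:b}
piece 10:b rests on {9:a}
minimal pieces: {0:b}
ways to finish when only these pieces remain (= sum over removing one remaining piece with nothing left below it):
  1 left: {7}→1  {10}→1
  2 left: {6,7}→1  {7,10}→2  {9,10}→1
  3 left: {6,7,10}→3  {7,9,10}→3  {8,9,10}→1
  4 left: {5,8,9,10}→1  {6,7,9,10}→6  {7,8,9,10}→4
  5 left: {5,7,8,9,10}→5  {6,7,8,9,10}→10
  6 left: {5,6,7,8,9,10}→15
  7 left: {4,5,6,7,8,9,10}→15
  8 left: {2,4,5,6,7,8,9,10}→15  {3,4,5,6,7,8,9,10}→15
  9 left: {2,3,4,5,6,7,8,9,10}→30
  placing 0:b first → 30 extensions

30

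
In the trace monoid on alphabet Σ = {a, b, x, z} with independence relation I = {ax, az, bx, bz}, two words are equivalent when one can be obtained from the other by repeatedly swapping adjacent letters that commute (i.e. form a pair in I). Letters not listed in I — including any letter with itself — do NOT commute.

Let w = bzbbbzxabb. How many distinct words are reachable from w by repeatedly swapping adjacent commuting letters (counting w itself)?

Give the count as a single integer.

120

piece 0:b — minimal
piece 1:z — minimal
piece 2:b rests on {0:b}
piece 3:b rests on {2:b}
piece 4:b rests on {3:b}
piece 5:z rests on {1:z}
piece 6:x rests on {5:z}
piece 7:a rests on {4:b}
piece 8:b rests on {7:a}
piece 9:b rests on {8:b}
minimal pieces: {0:b, 1:z}
ways to finish when only these pieces remain (= sum over removing one remaining piece with nothing left below it):
  1 left: {6}→1  {9}→1
  2 left: {5,6}→1  {6,9}→2  {8,9}→1
  3 left: {1,5,6}→1  {5,6,9}→3  {6,8,9}→3  {7,8,9}→1
  4 left: {1,5,6,9}→4  {4,7,8,9}→1  {5,6,8,9}→6  {6,7,8,9}→4
  5 left: {1,5,6,8,9}→10  {3,4,7,8,9}→1  {4,6,7,8,9}→5  {5,6,7,8,9}→10
  6 left: {1,5,6,7,8,9}→20  {2,3,4,7,8,9}→1  {3,4,6,7,8,9}→6  {4,5,6,7,8,9}→15
  7 left: {0,2,3,4,7,8,9}→1  {1,4,5,6,7,8,9}→35  {2,3,4,6,7,8,9}→7  {3,4,5,6,7,8,9}→21
  8 left: {0,2,3,4,6,7,8,9}→8  {1,3,4,5,6,7,8,9}→56  {2,3,4,5,6,7,8,9}→28
  placing 0:b first → 84 extensions
  placing 1:z first → 36 extensions
total linear extensions = 120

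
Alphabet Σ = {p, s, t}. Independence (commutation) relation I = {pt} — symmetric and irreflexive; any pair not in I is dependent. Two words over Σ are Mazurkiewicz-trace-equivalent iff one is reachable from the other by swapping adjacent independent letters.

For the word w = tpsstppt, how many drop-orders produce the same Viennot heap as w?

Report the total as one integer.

12

0(t) covers ∅
1(p) covers ∅
2(s) covers 0:t, 1:p
3(s) covers 2:s
4(t) covers 3:s
5(p) covers 3:s
6(p) covers 5:p
7(t) covers 4:t
floor of heap: 0:t, 1:p
completions by unplaced set U, small U first (add the entries for U minus each lowest piece of U):
  |U|=1: {6}:1  {7}:1
  |U|=2: {4,7}:1  {5,6}:1  {6,7}:2
  |U|=3: {4,6,7}:3  {5,6,7}:3
  |U|=4: {4,5,6,7}:6
  |U|=5: {3,4,5,6,7}:6
  |U|=6: {2,3,4,5,6,7}:6
  start at 0(t): 6
  start at 1(p): 6
sum over floor = 12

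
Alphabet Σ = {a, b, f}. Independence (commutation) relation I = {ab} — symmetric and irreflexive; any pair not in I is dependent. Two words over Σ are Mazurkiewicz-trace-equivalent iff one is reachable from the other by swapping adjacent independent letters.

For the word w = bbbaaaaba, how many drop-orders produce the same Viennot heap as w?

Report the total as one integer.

126

0(b) covers ∅
1(b) covers 0:b
2(b) covers 1:b
3(a) covers ∅
4(a) covers 3:a
5(a) covers 4:a
6(a) covers 5:a
7(b) covers 2:b
8(a) covers 6:a
floor of heap: 0:b, 3:a
completions by unplaced set U, small U first (add the entries for U minus each lowest piece of U):
  |U|=1: {7}:1  {8}:1
  |U|=2: {2,7}:1  {6,8}:1  {7,8}:2
  |U|=3: {1,2,7}:1  {2,7,8}:3  {5,6,8}:1  {6,7,8}:3
  |U|=4: {0,1,2,7}:1  {1,2,7,8}:4  {2,6,7,8}:6  {4,5,6,8}:1  {5,6,7,8}:4
  |U|=5: {0,1,2,7,8}:5  {1,2,6,7,8}:10  {2,5,6,7,8}:10  {3,4,5,6,8}:1  {4,5,6,7,8}:5
  |U|=6: {0,1,2,6,7,8}:15  {1,2,5,6,7,8}:20  {2,4,5,6,7,8}:15  {3,4,5,6,7,8}:6
  |U|=7: {0,1,2,5,6,7,8}:35  {1,2,4,5,6,7,8}:35  {2,3,4,5,6,7,8}:21
  start at 0(b): 56
  start at 3(a): 70
sum over floor = 126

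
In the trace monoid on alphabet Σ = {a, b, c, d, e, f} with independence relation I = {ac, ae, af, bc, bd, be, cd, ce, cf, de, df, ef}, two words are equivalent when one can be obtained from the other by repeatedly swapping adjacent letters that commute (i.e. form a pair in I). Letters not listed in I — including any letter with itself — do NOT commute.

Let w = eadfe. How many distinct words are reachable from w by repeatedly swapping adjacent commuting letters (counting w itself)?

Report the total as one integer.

0(e) covers ∅
1(a) covers ∅
2(d) covers 1:a
3(f) covers ∅
4(e) covers 0:e
floor of heap: 0:e, 1:a, 3:f
completions by unplaced set U, small U first (add the entries for U minus each lowest piece of U):
  |U|=1: {2}:1  {3}:1  {4}:1
  |U|=2: {0,4}:1  {1,2}:1  {2,3}:2  {2,4}:2  {3,4}:2
  |U|=3: {0,2,4}:3  {0,3,4}:3  {1,2,3}:3  {1,2,4}:3  {2,3,4}:6
  start at 0(e): 12
  start at 1(a): 12
  start at 3(f): 6
sum over floor = 30

30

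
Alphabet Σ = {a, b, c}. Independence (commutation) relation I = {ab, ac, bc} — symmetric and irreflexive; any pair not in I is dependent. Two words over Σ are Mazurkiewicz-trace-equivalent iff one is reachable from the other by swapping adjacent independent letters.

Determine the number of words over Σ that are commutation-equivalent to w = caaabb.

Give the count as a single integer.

#0=c has no predecessor
#1=a has no predecessor
#2=a depends on [1:a]
#3=a depends on [2:a]
#4=b has no predecessor
#5=b depends on [4:b]
sources: [0:c, 1:a, 4:b]
N(rest) = Σ N(rest − s) over sources s of rest; N(one piece) = 1:
  size 1 → [0]=1  [3]=1  [5]=1
  size 2 → [0,3]=2  [0,5]=2  [2,3]=1  [3,5]=2  [4,5]=1
  size 3 → [0,2,3]=3  [0,3,5]=6  [0,4,5]=3  [1,2,3]=1  [2,3,5]=3  [3,4,5]=3
  size 4 → [0,1,2,3]=4  [0,2,3,5]=12  [0,3,4,5]=12  [1,2,3,5]=4  [2,3,4,5]=6
  first=0(c) contributes 10
  first=1(a) contributes 30
  first=4(b) contributes 20
|[w]| = 60

60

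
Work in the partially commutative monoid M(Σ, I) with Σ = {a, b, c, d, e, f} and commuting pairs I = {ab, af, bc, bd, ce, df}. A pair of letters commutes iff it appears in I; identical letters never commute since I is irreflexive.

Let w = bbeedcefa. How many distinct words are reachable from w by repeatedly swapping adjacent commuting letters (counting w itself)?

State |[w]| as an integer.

drop 0:b onto floor
drop 1:b onto {0:b}
drop 2:e onto {1:b}
drop 3:e onto {2:e}
drop 4:d onto {3:e}
drop 5:c onto {4:d}
drop 6:e onto {4:d}
drop 7:f onto {5:c, 6:e}
drop 8:a onto {5:c, 6:e}
ground layer = {0:b}
drop-orders for the pieces not yet dropped (sum over which currently-grounded one goes next):
  1 to go: {7} 1  {8} 1
  2 to go: {7,8} 2
  3 to go: {5,7,8} 2  {6,7,8} 2
  4 to go: {5,6,7,8} 4
  5 to go: {4,5,6,7,8} 4
  6 to go: {3,4,5,6,7,8} 4
  7 to go: {2,3,4,5,6,7,8} 4
  if 0:b drops first: 4 orders

4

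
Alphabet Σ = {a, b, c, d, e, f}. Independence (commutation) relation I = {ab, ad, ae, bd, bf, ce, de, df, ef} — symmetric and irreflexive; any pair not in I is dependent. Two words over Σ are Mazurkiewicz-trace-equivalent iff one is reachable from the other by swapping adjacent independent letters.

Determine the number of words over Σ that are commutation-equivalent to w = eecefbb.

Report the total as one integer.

drop 0:e onto floor
drop 1:e onto {0:e}
drop 2:c onto floor
drop 3:e onto {1:e}
drop 4:f onto {2:c}
drop 5:b onto {2:c, 3:e}
drop 6:b onto {5:b}
ground layer = {0:e, 2:c}
drop-orders for the pieces not yet dropped (sum over which currently-grounded one goes next):
  1 to go: {4} 1  {6} 1
  2 to go: {4,6} 2  {5,6} 1
  3 to go: {3,5,6} 1  {4,5,6} 3
  4 to go: {1,3,5,6} 1  {2,4,5,6} 3  {3,4,5,6} 4
  5 to go: {0,1,3,5,6} 1  {1,3,4,5,6} 5  {2,3,4,5,6} 7
  if 0:e drops first: 12 orders
  if 2:c drops first: 6 orders
heap linearizations: 18

18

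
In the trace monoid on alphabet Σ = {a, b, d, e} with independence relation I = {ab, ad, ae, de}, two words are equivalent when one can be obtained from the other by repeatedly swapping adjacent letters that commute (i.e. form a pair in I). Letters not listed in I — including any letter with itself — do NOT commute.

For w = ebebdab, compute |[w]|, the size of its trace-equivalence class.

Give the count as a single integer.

drop 0:e onto floor
drop 1:b onto {0:e}
drop 2:e onto {1:b}
drop 3:b onto {2:e}
drop 4:d onto {3:b}
drop 5:a onto floor
drop 6:b onto {4:d}
ground layer = {0:e, 5:a}
drop-orders for the pieces not yet dropped (sum over which currently-grounded one goes next):
  1 to go: {5} 1  {6} 1
  2 to go: {4,6} 1  {5,6} 2
  3 to go: {3,4,6} 1  {4,5,6} 3
  4 to go: {2,3,4,6} 1  {3,4,5,6} 4
  5 to go: {1,2,3,4,6} 1  {2,3,4,5,6} 5
  if 0:e drops first: 6 orders
  if 5:a drops first: 1 orders
heap linearizations: 7

7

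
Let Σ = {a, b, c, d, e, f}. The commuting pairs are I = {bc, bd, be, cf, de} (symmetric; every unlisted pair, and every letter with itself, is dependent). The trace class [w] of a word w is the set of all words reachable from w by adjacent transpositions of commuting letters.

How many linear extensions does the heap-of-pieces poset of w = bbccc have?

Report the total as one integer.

0(b) covers ∅
1(b) covers 0:b
2(c) covers ∅
3(c) covers 2:c
4(c) covers 3:c
floor of heap: 0:b, 2:c
completions by unplaced set U, small U first (add the entries for U minus each lowest piece of U):
  |U|=1: {1}:1  {4}:1
  |U|=2: {0,1}:1  {1,4}:2  {3,4}:1
  |U|=3: {0,1,4}:3  {1,3,4}:3  {2,3,4}:1
  start at 0(b): 4
  start at 2(c): 6
sum over floor = 10

10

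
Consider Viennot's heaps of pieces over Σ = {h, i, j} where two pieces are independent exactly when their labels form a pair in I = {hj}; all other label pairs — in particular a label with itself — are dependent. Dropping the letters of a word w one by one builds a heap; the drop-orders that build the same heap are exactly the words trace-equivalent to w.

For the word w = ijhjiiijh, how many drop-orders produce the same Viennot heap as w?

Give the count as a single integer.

#0=i has no predecessor
#1=j depends on [0:i]
#2=h depends on [0:i]
#3=j depends on [1:j]
#4=i depends on [2:h, 3:j]
#5=i depends on [4:i]
#6=i depends on [5:i]
#7=j depends on [6:i]
#8=h depends on [6:i]
sources: [0:i]
N(rest) = Σ N(rest − s) over sources s of rest; N(one piece) = 1:
  size 1 → [7]=1  [8]=1
  size 2 → [7,8]=2
  size 3 → [6,7,8]=2
  size 4 → [5,6,7,8]=2
  size 5 → [4,5,6,7,8]=2
  size 6 → [2,4,5,6,7,8]=2  [3,4,5,6,7,8]=2
  size 7 → [1,3,4,5,6,7,8]=2  [2,3,4,5,6,7,8]=4
  first=0(i) contributes 6

6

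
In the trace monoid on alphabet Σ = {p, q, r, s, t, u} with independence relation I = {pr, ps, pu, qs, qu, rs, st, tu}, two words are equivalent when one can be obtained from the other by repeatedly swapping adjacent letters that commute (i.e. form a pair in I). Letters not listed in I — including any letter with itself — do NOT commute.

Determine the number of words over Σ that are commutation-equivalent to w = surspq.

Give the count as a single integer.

14

#0=s has no predecessor
#1=u depends on [0:s]
#2=r depends on [1:u]
#3=s depends on [1:u]
#4=p has no predecessor
#5=q depends on [2:r, 4:p]
sources: [0:s, 4:p]
N(rest) = Σ N(rest − s) over sources s of rest; N(one piece) = 1:
  size 1 → [3]=1  [5]=1
  size 2 → [2,5]=1  [3,5]=2  [4,5]=1
  size 3 → [2,3,5]=3  [2,4,5]=2  [3,4,5]=3
  size 4 → [1,2,3,5]=3  [2,3,4,5]=8
  first=0(s) contributes 11
  first=4(p) contributes 3
|[w]| = 14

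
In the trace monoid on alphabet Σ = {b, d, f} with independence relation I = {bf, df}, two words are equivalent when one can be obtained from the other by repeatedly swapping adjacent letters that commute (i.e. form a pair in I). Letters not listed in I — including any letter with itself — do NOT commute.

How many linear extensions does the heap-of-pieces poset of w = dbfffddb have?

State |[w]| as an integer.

#0=d has no predecessor
#1=b depends on [0:d]
#2=f has no predecessor
#3=f depends on [2:f]
#4=f depends on [3:f]
#5=d depends on [1:b]
#6=d depends on [5:d]
#7=b depends on [6:d]
sources: [0:d, 2:f]
N(rest) = Σ N(rest − s) over sources s of rest; N(one piece) = 1:
  size 1 → [4]=1  [7]=1
  size 2 → [3,4]=1  [4,7]=2  [6,7]=1
  size 3 → [2,3,4]=1  [3,4,7]=3  [4,6,7]=3  [5,6,7]=1
  size 4 → [1,5,6,7]=1  [2,3,4,7]=4  [3,4,6,7]=6  [4,5,6,7]=4
  size 5 → [0,1,5,6,7]=1  [1,4,5,6,7]=5  [2,3,4,6,7]=10  [3,4,5,6,7]=10
  size 6 → [0,1,4,5,6,7]=6  [1,3,4,5,6,7]=15  [2,3,4,5,6,7]=20
  first=0(d) contributes 35
  first=2(f) contributes 21
|[w]| = 56

56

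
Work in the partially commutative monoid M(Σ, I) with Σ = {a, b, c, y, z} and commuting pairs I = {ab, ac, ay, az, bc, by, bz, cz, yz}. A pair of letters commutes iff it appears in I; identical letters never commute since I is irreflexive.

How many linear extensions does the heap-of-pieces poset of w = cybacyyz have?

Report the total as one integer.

piece 0:c — minimal
piece 1:y rests on {0:c}
piece 2:b — minimal
piece 3:a — minimal
piece 4:c rests on {1:y}
piece 5:y rests on {4:c}
piece 6:y rests on {5:y}
piece 7:z — minimal
minimal pieces: {0:c, 2:b, 3:a, 7:z}
ways to finish when only these pieces remain (= sum over removing one remaining piece with nothing left below it):
  1 left: {2}→1  {3}→1  {6}→1  {7}→1
  2 left: {2,3}→2  {2,6}→2  {2,7}→2  {3,6}→2  {3,7}→2  {5,6}→1  {6,7}→2
  3 left: {2,3,6}→6  {2,3,7}→6  {2,5,6}→3  {2,6,7}→6  {3,5,6}→3  {3,6,7}→6  {4,5,6}→1  {5,6,7}→3
  4 left: {1,4,5,6}→1  {2,3,5,6}→12  {2,3,6,7}→24  {2,4,5,6}→4  {2,5,6,7}→12  {3,4,5,6}→4  {3,5,6,7}→12  {4,5,6,7}→4
  5 left: {0,1,4,5,6}→1  {1,2,4,5,6}→5  {1,3,4,5,6}→5  {1,4,5,6,7}→5  {2,3,4,5,6}→20  {2,3,5,6,7}→60  {2,4,5,6,7}→20  {3,4,5,6,7}→20
  6 left: {0,1,2,4,5,6}→6  {0,1,3,4,5,6}→6  {0,1,4,5,6,7}→6  {1,2,3,4,5,6}→30  {1,2,4,5,6,7}→30  {1,3,4,5,6,7}→30  {2,3,4,5,6,7}→120
  placing 0:c first → 210 extensions
  placing 2:b first → 42 extensions
  placing 3:a first → 42 extensions
  placing 7:z first → 42 extensions
total linear extensions = 336

336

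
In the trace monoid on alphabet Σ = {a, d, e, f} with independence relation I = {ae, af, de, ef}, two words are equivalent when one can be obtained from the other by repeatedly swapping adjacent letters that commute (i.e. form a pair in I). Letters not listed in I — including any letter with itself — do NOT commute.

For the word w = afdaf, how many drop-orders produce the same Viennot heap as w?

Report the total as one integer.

0(a) covers ∅
1(f) covers ∅
2(d) covers 0:a, 1:f
3(a) covers 2:d
4(f) covers 2:d
floor of heap: 0:a, 1:f
completions by unplaced set U, small U first (add the entries for U minus each lowest piece of U):
  |U|=1: {3}:1  {4}:1
  |U|=2: {3,4}:2
  |U|=3: {2,3,4}:2
  start at 0(a): 2
  start at 1(f): 2
sum over floor = 4

4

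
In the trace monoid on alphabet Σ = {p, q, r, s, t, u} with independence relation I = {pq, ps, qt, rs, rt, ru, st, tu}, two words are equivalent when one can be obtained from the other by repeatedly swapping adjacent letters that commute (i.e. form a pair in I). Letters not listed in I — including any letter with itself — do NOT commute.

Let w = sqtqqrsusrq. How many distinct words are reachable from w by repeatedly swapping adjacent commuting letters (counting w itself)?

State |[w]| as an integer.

drop 0:s onto floor
drop 1:q onto {0:s}
drop 2:t onto floor
drop 3:q onto {1:q}
drop 4:q onto {3:q}
drop 5:r onto {4:q}
drop 6:s onto {4:q}
drop 7:u onto {6:s}
drop 8:s onto {7:u}
drop 9:r onto {5:r}
drop 10:q onto {8:s, 9:r}
ground layer = {0:s, 2:t}
drop-orders for the pieces not yet dropped (sum over which currently-grounded one goes next):
  1 to go: {2} 1  {10} 1
  2 to go: {2,10} 2  {8,10} 1  {9,10} 1
  3 to go: {2,8,10} 3  {2,9,10} 3  {5,9,10} 1  {7,8,10} 1  {8,9,10} 2
  4 to go: {2,5,9,10} 4  {2,7,8,10} 4  {2,8,9,10} 8  {5,8,9,10} 3  {6,7,8,10} 1  {7,8,9,10} 3
  5 to go: {2,5,8,9,10} 15  {2,6,7,8,10} 5  {2,7,8,9,10} 15  {5,7,8,9,10} 6  {6,7,8,9,10} 4
  6 to go: {2,5,7,8,9,10} 36  {2,6,7,8,9,10} 24  {5,6,7,8,9,10} 10
  7 to go: {2,5,6,7,8,9,10} 70  {4,5,6,7,8,9,10} 10
  8 to go: {2,4,5,6,7,8,9,10} 80  {3,4,5,6,7,8,9,10} 10
  9 to go: {1,3,4,5,6,7,8,9,10} 10  {2,3,4,5,6,7,8,9,10} 90
  if 0:s drops first: 100 orders
  if 2:t drops first: 10 orders
heap linearizations: 110

110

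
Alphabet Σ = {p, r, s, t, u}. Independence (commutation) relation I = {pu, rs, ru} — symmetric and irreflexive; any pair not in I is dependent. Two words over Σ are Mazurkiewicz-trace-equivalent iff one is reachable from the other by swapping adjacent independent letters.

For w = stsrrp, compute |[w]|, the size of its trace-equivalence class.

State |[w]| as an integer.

drop 0:s onto floor
drop 1:t onto {0:s}
drop 2:s onto {1:t}
drop 3:r onto {1:t}
drop 4:r onto {3:r}
drop 5:p onto {2:s, 4:r}
ground layer = {0:s}
drop-orders for the pieces not yet dropped (sum over which currently-grounded one goes next):
  1 to go: {5} 1
  2 to go: {2,5} 1  {4,5} 1
  3 to go: {2,4,5} 2  {3,4,5} 1
  4 to go: {2,3,4,5} 3
  if 0:s drops first: 3 orders

3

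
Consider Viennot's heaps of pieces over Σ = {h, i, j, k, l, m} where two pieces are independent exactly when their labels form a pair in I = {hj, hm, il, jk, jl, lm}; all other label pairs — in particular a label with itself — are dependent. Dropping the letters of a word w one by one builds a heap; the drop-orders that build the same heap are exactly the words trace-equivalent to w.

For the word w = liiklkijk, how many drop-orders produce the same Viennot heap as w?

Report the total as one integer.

#0=l has no predecessor
#1=i has no predecessor
#2=i depends on [1:i]
#3=k depends on [0:l, 2:i]
#4=l depends on [3:k]
#5=k depends on [4:l]
#6=i depends on [5:k]
#7=j depends on [6:i]
#8=k depends on [6:i]
sources: [0:l, 1:i]
N(rest) = Σ N(rest − s) over sources s of rest; N(one piece) = 1:
  size 1 → [7]=1  [8]=1
  size 2 → [7,8]=2
  size 3 → [6,7,8]=2
  size 4 → [5,6,7,8]=2
  size 5 → [4,5,6,7,8]=2
  size 6 → [3,4,5,6,7,8]=2
  size 7 → [0,3,4,5,6,7,8]=2  [2,3,4,5,6,7,8]=2
  first=0(l) contributes 2
  first=1(i) contributes 4
|[w]| = 6

6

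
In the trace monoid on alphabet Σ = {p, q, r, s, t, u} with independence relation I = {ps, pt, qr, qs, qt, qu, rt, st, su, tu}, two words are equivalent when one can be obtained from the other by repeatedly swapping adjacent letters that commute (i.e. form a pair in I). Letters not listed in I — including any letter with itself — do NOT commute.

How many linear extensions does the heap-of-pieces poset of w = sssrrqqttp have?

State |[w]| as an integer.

piece 0:s — minimal
piece 1:s rests on {0:s}
piece 2:s rests on {1:s}
piece 3:r rests on {2:s}
piece 4:r rests on {3:r}
piece 5:q — minimal
piece 6:q rests on {5:q}
piece 7:t — minimal
piece 8:t rests on {7:t}
piece 9:p rests on {4:r, 6:q}
minimal pieces: {0:s, 5:q, 7:t}
ways to finish when only these pieces remain (= sum over removing one remaining piece with nothing left below it):
  1 left: {8}→1  {9}→1
  2 left: {4,9}→1  {6,9}→1  {7,8}→1  {8,9}→2
  3 left: {3,4,9}→1  {4,6,9}→2  {4,8,9}→3  {5,6,9}→1  {6,8,9}→3  {7,8,9}→3
  4 left: {2,3,4,9}→1  {3,4,6,9}→3  {3,4,8,9}→4  {4,5,6,9}→3  {4,6,8,9}→8  {4,7,8,9}→6  {5,6,8,9}→4  {6,7,8,9}→6
  5 left: {1,2,3,4,9}→1  {2,3,4,6,9}→4  {2,3,4,8,9}→5  {3,4,5,6,9}→6  {3,4,6,8,9}→15  {3,4,7,8,9}→10  {4,5,6,8,9}→15  {4,6,7,8,9}→20  {5,6,7,8,9}→10
  6 left: {0,1,2,3,4,9}→1  {1,2,3,4,6,9}→5  {1,2,3,4,8,9}→6  {2,3,4,5,6,9}→10  {2,3,4,6,8,9}→24  {2,3,4,7,8,9}→15  {3,4,5,6,8,9}→36  {3,4,6,7,8,9}→45  {4,5,6,7,8,9}→45
  7 left: {0,1,2,3,4,6,9}→6  {0,1,2,3,4,8,9}→7  {1,2,3,4,5,6,9}→15  {1,2,3,4,6,8,9}→35  {1,2,3,4,7,8,9}→21  {2,3,4,5,6,8,9}→70  {2,3,4,6,7,8,9}→84  {3,4,5,6,7,8,9}→126
  8 left: {0,1,2,3,4,5,6,9}→21  {0,1,2,3,4,6,8,9}→48  {0,1,2,3,4,7,8,9}→28  {1,2,3,4,5,6,8,9}→120  {1,2,3,4,6,7,8,9}→140  {2,3,4,5,6,7,8,9}→280
  placing 0:s first → 540 extensions
  placing 5:q first → 216 extensions
  placing 7:t first → 189 extensions
total linear extensions = 945

945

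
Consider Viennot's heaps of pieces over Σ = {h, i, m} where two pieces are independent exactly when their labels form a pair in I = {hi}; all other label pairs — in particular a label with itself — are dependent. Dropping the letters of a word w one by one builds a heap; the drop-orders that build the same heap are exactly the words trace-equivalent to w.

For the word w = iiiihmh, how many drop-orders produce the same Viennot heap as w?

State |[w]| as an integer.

piece 0:i — minimal
piece 1:i rests on {0:i}
piece 2:i rests on {1:i}
piece 3:i rests on {2:i}
piece 4:h — minimal
piece 5:m rests on {3:i, 4:h}
piece 6:h rests on {5:m}
minimal pieces: {0:i, 4:h}
ways to finish when only these pieces remain (= sum over removing one remaining piece with nothing left below it):
  1 left: {6}→1
  2 left: {5,6}→1
  3 left: {3,5,6}→1  {4,5,6}→1
  4 left: {2,3,5,6}→1  {3,4,5,6}→2
  5 left: {1,2,3,5,6}→1  {2,3,4,5,6}→3
  placing 0:i first → 4 extensions
  placing 4:h first → 1 extensions
total linear extensions = 5

5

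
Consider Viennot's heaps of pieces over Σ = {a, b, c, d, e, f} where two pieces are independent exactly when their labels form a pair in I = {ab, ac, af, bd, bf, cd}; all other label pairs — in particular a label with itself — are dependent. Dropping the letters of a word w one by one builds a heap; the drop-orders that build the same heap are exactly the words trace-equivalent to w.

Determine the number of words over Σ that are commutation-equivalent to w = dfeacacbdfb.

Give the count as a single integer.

65

drop 0:d onto floor
drop 1:f onto {0:d}
drop 2:e onto {1:f}
drop 3:a onto {2:e}
drop 4:c onto {2:e}
drop 5:a onto {3:a}
drop 6:c onto {4:c}
drop 7:b onto {6:c}
drop 8:d onto {5:a}
drop 9:f onto {6:c, 8:d}
drop 10:b onto {7:b}
ground layer = {0:d}
drop-orders for the pieces not yet dropped (sum over which currently-grounded one goes next):
  1 to go: {9} 1  {10} 1
  2 to go: {7,10} 1  {8,9} 1  {9,10} 2
  3 to go: {5,8,9} 1  {7,9,10} 3  {8,9,10} 3
  4 to go: {3,5,8,9} 1  {5,8,9,10} 4  {6,7,9,10} 3  {7,8,9,10} 6
  5 to go: {3,5,8,9,10} 5  {4,6,7,9,10} 3  {5,7,8,9,10} 10  {6,7,8,9,10} 9
  6 to go: {3,5,7,8,9,10} 15  {4,6,7,8,9,10} 12  {5,6,7,8,9,10} 19
  7 to go: {3,5,6,7,8,9,10} 34  {4,5,6,7,8,9,10} 31
  8 to go: {3,4,5,6,7,8,9,10} 65
  9 to go: {2,3,4,5,6,7,8,9,10} 65
  if 0:d drops first: 65 orders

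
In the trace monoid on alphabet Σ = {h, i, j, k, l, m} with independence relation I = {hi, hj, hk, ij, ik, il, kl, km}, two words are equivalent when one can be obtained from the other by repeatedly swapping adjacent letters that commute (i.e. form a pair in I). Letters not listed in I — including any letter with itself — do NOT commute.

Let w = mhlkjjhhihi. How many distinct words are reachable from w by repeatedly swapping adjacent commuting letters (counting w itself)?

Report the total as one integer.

#0=m has no predecessor
#1=h depends on [0:m]
#2=l depends on [1:h]
#3=k has no predecessor
#4=j depends on [2:l, 3:k]
#5=j depends on [4:j]
#6=h depends on [2:l]
#7=h depends on [6:h]
#8=i depends on [0:m]
#9=h depends on [7:h]
#10=i depends on [8:i]
sources: [0:m, 3:k]
N(rest) = Σ N(rest − s) over sources s of rest; N(one piece) = 1:
  size 1 → [5]=1  [9]=1  [10]=1
  size 2 → [4,5]=1  [5,9]=2  [5,10]=2  [7,9]=1  [8,10]=1  [9,10]=2
  size 3 → [3,4,5]=1  [4,5,9]=3  [4,5,10]=3  [5,7,9]=3  [5,8,10]=3  [5,9,10]=6  [6,7,9]=1  [7,9,10]=3  [8,9,10]=3
  size 4 → [3,4,5,9]=4  [3,4,5,10]=4  [4,5,7,9]=6  [4,5,8,10]=6  [4,5,9,10]=12  [5,6,7,9]=4  [5,7,9,10]=12  [5,8,9,10]=12  [6,7,9,10]=4  [7,8,9,10]=6
  size 5 → [3,4,5,7,9]=10  [3,4,5,8,10]=10  [3,4,5,9,10]=20  [4,5,6,7,9]=10  [4,5,7,9,10]=30  [4,5,8,9,10]=30  [5,6,7,9,10]=20  [5,7,8,9,10]=30  [6,7,8,9,10]=10
  size 6 → [2,4,5,6,7,9]=10  [3,4,5,6,7,9]=20  [3,4,5,7,9,10]=60  [3,4,5,8,9,10]=60  [4,5,6,7,9,10]=60  [4,5,7,8,9,10]=90  [5,6,7,8,9,10]=60
  size 7 → [1,2,4,5,6,7,9]=10  [2,3,4,5,6,7,9]=30  [2,4,5,6,7,9,10]=70  [3,4,5,6,7,9,10]=140  [3,4,5,7,8,9,10]=210  [4,5,6,7,8,9,10]=210
  size 8 → [1,2,3,4,5,6,7,9]=40  [1,2,4,5,6,7,9,10]=80  [2,3,4,5,6,7,9,10]=240  [2,4,5,6,7,8,9,10]=280  [3,4,5,6,7,8,9,10]=560
  size 9 → [1,2,3,4,5,6,7,9,10]=360  [1,2,4,5,6,7,8,9,10]=360  [2,3,4,5,6,7,8,9,10]=1080
  first=0(m) contributes 1800
  first=3(k) contributes 360
|[w]| = 2160

2160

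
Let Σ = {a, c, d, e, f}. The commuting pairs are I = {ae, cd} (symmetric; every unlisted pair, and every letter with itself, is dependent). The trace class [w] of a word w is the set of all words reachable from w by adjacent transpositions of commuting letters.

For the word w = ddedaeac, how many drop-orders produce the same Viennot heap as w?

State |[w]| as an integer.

0(d) covers ∅
1(d) covers 0:d
2(e) covers 1:d
3(d) covers 2:e
4(a) covers 3:d
5(e) covers 3:d
6(a) covers 4:a
7(c) covers 5:e, 6:a
floor of heap: 0:d
completions by unplaced set U, small U first (add the entries for U minus each lowest piece of U):
  |U|=1: {7}:1
  |U|=2: {5,7}:1  {6,7}:1
  |U|=3: {4,6,7}:1  {5,6,7}:2
  |U|=4: {4,5,6,7}:3
  |U|=5: {3,4,5,6,7}:3
  |U|=6: {2,3,4,5,6,7}:3
  start at 0(d): 3

3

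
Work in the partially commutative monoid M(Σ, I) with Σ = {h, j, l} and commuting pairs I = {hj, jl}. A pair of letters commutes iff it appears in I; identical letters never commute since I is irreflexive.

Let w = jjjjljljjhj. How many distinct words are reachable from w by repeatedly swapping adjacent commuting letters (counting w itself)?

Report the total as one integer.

drop 0:j onto floor
drop 1:j onto {0:j}
drop 2:j onto {1:j}
drop 3:j onto {2:j}
drop 4:l onto floor
drop 5:j onto {3:j}
drop 6:l onto {4:l}
drop 7:j onto {5:j}
drop 8:j onto {7:j}
drop 9:h onto {6:l}
drop 10:j onto {8:j}
ground layer = {0:j, 4:l}
drop-orders for the pieces not yet dropped (sum over which currently-grounded one goes next):
  1 to go: {9} 1  {10} 1
  2 to go: {6,9} 1  {8,10} 1  {9,10} 2
  3 to go: {4,6,9} 1  {6,9,10} 3  {7,8,10} 1  {8,9,10} 3
  4 to go: {4,6,9,10} 4  {5,7,8,10} 1  {6,8,9,10} 6  {7,8,9,10} 4
  5 to go: {3,5,7,8,10} 1  {4,6,8,9,10} 10  {5,7,8,9,10} 5  {6,7,8,9,10} 10
  6 to go: {2,3,5,7,8,10} 1  {3,5,7,8,9,10} 6  {4,6,7,8,9,10} 20  {5,6,7,8,9,10} 15
  7 to go: {1,2,3,5,7,8,10} 1  {2,3,5,7,8,9,10} 7  {3,5,6,7,8,9,10} 21  {4,5,6,7,8,9,10} 35
  8 to go: {0,1,2,3,5,7,8,10} 1  {1,2,3,5,7,8,9,10} 8  {2,3,5,6,7,8,9,10} 28  {3,4,5,6,7,8,9,10} 56
  9 to go: {0,1,2,3,5,7,8,9,10} 9  {1,2,3,5,6,7,8,9,10} 36  {2,3,4,5,6,7,8,9,10} 84
  if 0:j drops first: 120 orders
  if 4:l drops first: 45 orders
heap linearizations: 165

165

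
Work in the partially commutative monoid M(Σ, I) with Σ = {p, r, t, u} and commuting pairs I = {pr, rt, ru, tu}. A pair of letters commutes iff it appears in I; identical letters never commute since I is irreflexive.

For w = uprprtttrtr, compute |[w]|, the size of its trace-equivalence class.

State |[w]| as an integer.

330

drop 0:u onto floor
drop 1:p onto {0:u}
drop 2:r onto floor
drop 3:p onto {1:p}
drop 4:r onto {2:r}
drop 5:t onto {3:p}
drop 6:t onto {5:t}
drop 7:t onto {6:t}
drop 8:r onto {4:r}
drop 9:t onto {7:t}
drop 10:r onto {8:r}
ground layer = {0:u, 2:r}
drop-orders for the pieces not yet dropped (sum over which currently-grounded one goes next):
  1 to go: {9} 1  {10} 1
  2 to go: {7,9} 1  {8,10} 1  {9,10} 2
  3 to go: {4,8,10} 1  {6,7,9} 1  {7,9,10} 3  {8,9,10} 3
  4 to go: {2,4,8,10} 1  {4,8,9,10} 4  {5,6,7,9} 1  {6,7,9,10} 4  {7,8,9,10} 6
  5 to go: {2,4,8,9,10} 5  {3,5,6,7,9} 1  {4,7,8,9,10} 10  {5,6,7,9,10} 5  {6,7,8,9,10} 10
  6 to go: {1,3,5,6,7,9} 1  {2,4,7,8,9,10} 15  {3,5,6,7,9,10} 6  {4,6,7,8,9,10} 20  {5,6,7,8,9,10} 15
  7 to go: {0,1,3,5,6,7,9} 1  {1,3,5,6,7,9,10} 7  {2,4,6,7,8,9,10} 35  {3,5,6,7,8,9,10} 21  {4,5,6,7,8,9,10} 35
  8 to go: {0,1,3,5,6,7,9,10} 8  {1,3,5,6,7,8,9,10} 28  {2,4,5,6,7,8,9,10} 70  {3,4,5,6,7,8,9,10} 56
  9 to go: {0,1,3,5,6,7,8,9,10} 36  {1,3,4,5,6,7,8,9,10} 84  {2,3,4,5,6,7,8,9,10} 126
  if 0:u drops first: 210 orders
  if 2:r drops first: 120 orders
heap linearizations: 330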